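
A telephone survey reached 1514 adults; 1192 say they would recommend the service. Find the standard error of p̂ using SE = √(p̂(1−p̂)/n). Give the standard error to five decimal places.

SE = 0.01052

The sample proportion is 1192/1514 = 0.78732.
p̂(1−p̂) = 0.78732·0.21268 = 0.167447.
SE = √(0.167447/1514) = 0.01052.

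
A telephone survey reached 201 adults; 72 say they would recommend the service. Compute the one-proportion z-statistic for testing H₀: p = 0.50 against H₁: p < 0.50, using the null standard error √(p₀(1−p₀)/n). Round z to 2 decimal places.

z = -4.02

p̂ = 72/201 = 0.35821.
Under H₀, SE = √(p₀(1−p₀)/n) = √(0.50·0.50/201) = √0.001243781 = 0.035267.
z = (p̂ − p₀)/SE = (0.35821 − 0.50)/0.035267 = -4.02.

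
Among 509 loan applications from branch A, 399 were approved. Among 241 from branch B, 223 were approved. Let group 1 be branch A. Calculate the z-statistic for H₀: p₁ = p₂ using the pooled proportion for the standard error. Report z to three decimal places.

Sample proportions: p̂₁ = 399/509 = 0.78389 and p̂₂ = 223/241 = 0.92531.
Pooled p̂ = (399+223)/(509+241) = 622/750 = 0.82933.
Pooled SE = √[0.1415396·0.00611401] ≈ 0.029417.
z = -0.14142/0.029417 = -4.807.

z = -4.807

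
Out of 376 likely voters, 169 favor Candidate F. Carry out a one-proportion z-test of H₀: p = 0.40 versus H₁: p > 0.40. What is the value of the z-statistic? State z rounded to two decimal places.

With x = 169 successes in n = 376, p̂ = 0.44947.
SE₀ = √(0.40·0.60/376) = 0.025265.
z = (0.44947 − 0.40)/0.025265 = 0.04947/0.025265 = 1.96.

z = 1.96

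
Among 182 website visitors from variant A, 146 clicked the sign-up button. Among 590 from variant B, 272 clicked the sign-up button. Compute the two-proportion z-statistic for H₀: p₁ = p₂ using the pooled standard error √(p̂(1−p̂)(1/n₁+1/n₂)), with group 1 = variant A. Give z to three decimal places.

z = 8.075

Sample proportions: p̂₁ = 146/182 = 0.80220 and p̂₂ = 272/590 = 0.46102.
Pooling: p̂ = 418/772 = 0.54145.
SE = √[p̂(1−p̂)(1/n₁+1/n₂)] = √[0.54145·0.45855·(1/182+1/590)] ≈ 0.042249.
z = 0.34118/0.042249 = 8.075.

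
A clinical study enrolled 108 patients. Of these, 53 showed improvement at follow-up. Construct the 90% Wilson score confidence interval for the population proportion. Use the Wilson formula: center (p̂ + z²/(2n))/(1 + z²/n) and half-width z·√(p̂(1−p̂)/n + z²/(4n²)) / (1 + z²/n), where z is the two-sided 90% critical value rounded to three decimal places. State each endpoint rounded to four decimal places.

Here p̂ = 53/108 = 0.49074 and z = 1.645 (z² = 2.706025).
Denominator 1 + z²/n = 1 + 2.706025/108 = 1.025056.
Adjusted center: (0.49074 + z²/(2n))/1.025056 = 0.49097.
Radicand: p̂(1−p̂)/n + z²/(4n²) = 0.002314021 + 0.000058000 = 0.002372021.
Half-width = z·√(radicand)/denom = 1.645·0.048703/1.025056 = 0.07816.
So the interval runs from 0.4128 to 0.5691.

(0.4128, 0.5691)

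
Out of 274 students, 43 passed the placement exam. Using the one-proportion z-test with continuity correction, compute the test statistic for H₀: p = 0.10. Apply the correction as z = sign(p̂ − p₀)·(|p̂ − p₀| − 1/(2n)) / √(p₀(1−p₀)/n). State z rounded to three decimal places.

z = 3.041

p̂ = 43/274 = 0.15693. p̂ − p₀ = 0.056934.
Continuity correction 1/(2n) = 1/548 = 0.001825.
Corrected numerator: |0.056934| − 0.001825 = 0.055109.
SE₀ = √(0.10·0.90/274) = 0.018124.
z = (+)0.055109/0.018124 = 3.041.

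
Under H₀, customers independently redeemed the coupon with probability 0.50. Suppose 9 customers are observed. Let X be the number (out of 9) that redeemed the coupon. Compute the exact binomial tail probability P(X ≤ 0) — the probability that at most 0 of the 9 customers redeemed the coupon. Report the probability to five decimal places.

P = 0.00195

X ~ Binomial(n=9, p=0.50).
P(X ≤ 0) = C(9,0)·0.50^0·0.50^9.
= 0.001953 = 0.00195.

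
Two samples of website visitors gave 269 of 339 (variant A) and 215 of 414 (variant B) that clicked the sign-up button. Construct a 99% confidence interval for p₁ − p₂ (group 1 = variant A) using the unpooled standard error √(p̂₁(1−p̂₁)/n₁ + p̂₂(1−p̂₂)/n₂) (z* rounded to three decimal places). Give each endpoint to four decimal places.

p̂₁ = 0.79351, p̂₂ = 0.51932, so the observed difference is 0.27419.
SE = √(0.000483338 + 0.000602963) = √0.001086301 = 0.032959.
For 99% confidence, z* = 2.576. Margin of error = 0.08490.
Interval: 0.27419 ± 0.08490 → (0.1893, 0.3591).

(0.1893, 0.3591)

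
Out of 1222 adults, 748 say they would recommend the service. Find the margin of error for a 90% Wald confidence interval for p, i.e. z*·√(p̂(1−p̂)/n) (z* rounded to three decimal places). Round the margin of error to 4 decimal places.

The sample proportion is 748/1222 = 0.61211.
SE(p̂) = √(0.61211·0.38789/1222) = 0.013939.
For 90% confidence, z* = 1.645.
Margin of error = z*·SE = 1.645 × 0.013939 = 0.0229.

ME = 0.0229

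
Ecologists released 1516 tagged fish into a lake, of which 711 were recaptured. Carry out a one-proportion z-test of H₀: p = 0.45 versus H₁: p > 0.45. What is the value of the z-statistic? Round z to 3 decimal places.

z = 1.487

Sample proportion p̂ = 711/1516 = 0.46900.
Under H₀, SE = √(p₀(1−p₀)/n) = √(0.45·0.55/1516) = √0.000163259 = 0.012777.
z = (0.46900 − 0.45)/0.012777 = 0.01900/0.012777 = 1.487.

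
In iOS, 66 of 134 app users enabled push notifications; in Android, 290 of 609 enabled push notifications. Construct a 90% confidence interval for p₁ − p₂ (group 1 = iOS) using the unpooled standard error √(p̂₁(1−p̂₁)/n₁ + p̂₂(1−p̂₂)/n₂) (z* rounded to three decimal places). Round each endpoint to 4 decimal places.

p̂₁ = 0.49254, p̂₂ = 0.47619, so the observed difference is 0.01635.
SE = √(0.001865256 + 0.000409578) = √0.002274834 = 0.047695.
For 90% confidence, z* = 1.645. Margin of error = 0.07846.
So the interval runs from -0.0621 to 0.0948.

(-0.0621, 0.0948)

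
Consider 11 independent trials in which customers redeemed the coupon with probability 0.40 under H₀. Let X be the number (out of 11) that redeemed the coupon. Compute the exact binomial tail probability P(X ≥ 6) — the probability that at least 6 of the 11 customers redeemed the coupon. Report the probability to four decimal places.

X ~ Binomial(n=11, p=0.40).
P(X ≥ 6) = Σ_{j=6}^{11} C(11,j)·0.40^j·0.60^{11−j}.
= 0.147149 + 0.070071 + 0.023357 + 0.005190 + 0.000692 + 0.000042 = 0.2465.

P = 0.2465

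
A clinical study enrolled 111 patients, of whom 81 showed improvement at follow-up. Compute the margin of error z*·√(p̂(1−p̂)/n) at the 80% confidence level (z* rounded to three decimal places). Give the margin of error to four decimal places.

With x = 81 successes in n = 111, p̂ = 0.72973.
Standard error of p̂: √(0.197224/111) = √0.001776795 = 0.042152.
The 80% critical value is z* = 1.282.
Margin of error = z*·SE = 1.282 × 0.042152 = 0.0540.

ME = 0.0540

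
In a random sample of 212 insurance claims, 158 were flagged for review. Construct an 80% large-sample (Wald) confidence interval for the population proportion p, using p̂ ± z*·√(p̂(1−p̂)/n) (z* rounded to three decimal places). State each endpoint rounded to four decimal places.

With x = 158 successes in n = 212, p̂ = 0.74528.
SE = √(p̂(1−p̂)/n) = √(0.189836/212) = 0.029924.
The 80% critical value is z* = 1.282.
Margin of error: 1.282 × 0.029924 = 0.03836.
CI: 0.74528 ± 0.03836 = (0.7069, 0.7836).

(0.7069, 0.7836)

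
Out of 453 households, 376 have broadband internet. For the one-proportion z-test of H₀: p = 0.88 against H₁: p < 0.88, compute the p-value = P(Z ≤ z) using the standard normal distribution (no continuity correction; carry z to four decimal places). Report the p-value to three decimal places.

With x = 376 successes in n = 453, p̂ = 0.83002.
Null standard error: √(0.88·0.12/453) = √0.000233113 = 0.015268.
Test statistic (full precision, shown to 4 dp): z = (376/453 − 0.88)/SE₀ ≈ -3.2734.
p-value = P(Z ≤ z) with z = -3.2734 → 0.001.

p-value = 0.001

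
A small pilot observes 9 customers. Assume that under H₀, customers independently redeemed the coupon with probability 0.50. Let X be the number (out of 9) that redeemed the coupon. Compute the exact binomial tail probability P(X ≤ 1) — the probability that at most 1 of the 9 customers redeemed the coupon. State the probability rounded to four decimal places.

P = 0.0195

X ~ Binomial(n=9, p=0.50).
P(X ≤ 1) = C(9,0)·0.50^0·0.50^9 + C(9,1)·0.50^1·0.50^8.
= 0.001953 + 0.017578 = 0.0195.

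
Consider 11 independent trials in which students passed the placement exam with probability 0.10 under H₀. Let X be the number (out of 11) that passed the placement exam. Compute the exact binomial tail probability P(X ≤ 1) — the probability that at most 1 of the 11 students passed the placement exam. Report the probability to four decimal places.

P = 0.6974

X is binomial with n = 11 and p = 0.10.
P(X ≤ 1) = C(11,0)·0.10^0·0.90^11 + C(11,1)·0.10^1·0.90^10.
= 0.313811 + 0.383546 = 0.6974.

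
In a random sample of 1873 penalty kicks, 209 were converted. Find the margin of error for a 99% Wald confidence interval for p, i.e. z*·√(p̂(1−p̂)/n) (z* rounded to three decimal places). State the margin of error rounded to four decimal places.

With x = 209 successes in n = 1873, p̂ = 0.11159.
SE = √(p̂(1−p̂)/n) = √(0.099134/1873) = 0.007275.
z* = 2.576 at the 99% level.
ME = 2.576·0.007275 = 0.0187.

ME = 0.0187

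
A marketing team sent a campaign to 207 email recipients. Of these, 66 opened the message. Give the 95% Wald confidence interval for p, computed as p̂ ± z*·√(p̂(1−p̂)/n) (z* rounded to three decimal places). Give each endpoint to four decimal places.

With x = 66 successes in n = 207, p̂ = 0.31884.
SE(p̂) = √(0.31884·0.68116/207) = 0.032391.
z* = 1.960 at the 95% level.
Margin = 1.960·0.032391 = 0.06349.
CI: 0.31884 ± 0.06349 = (0.2554, 0.3823).

(0.2554, 0.3823)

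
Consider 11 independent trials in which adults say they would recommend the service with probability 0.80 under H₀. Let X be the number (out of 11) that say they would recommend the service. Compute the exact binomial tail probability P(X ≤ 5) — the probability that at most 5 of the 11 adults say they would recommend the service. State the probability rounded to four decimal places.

P = 0.0117

X ~ Binomial(n=11, p=0.80).
P(X ≤ 5) = Σ_{j=0}^{5} C(11,j)·0.80^j·0.20^{11−j}.
= 0.000000 + 0.000001 + 0.000018 + 0.000216 + 0.001730 + 0.009689 = 0.0117.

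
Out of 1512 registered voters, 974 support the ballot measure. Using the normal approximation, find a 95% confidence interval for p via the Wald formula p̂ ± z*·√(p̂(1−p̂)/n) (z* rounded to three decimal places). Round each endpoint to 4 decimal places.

(0.6200, 0.6683)

The sample proportion is 974/1512 = 0.64418.
SE(p̂) = √(0.64418·0.35582/1512) = 0.012312.
z* = 1.960 at the 95% level.
Margin = 1.960·0.012312 = 0.02413.
Interval: 0.64418 ± 0.02413 → (0.6200, 0.6683).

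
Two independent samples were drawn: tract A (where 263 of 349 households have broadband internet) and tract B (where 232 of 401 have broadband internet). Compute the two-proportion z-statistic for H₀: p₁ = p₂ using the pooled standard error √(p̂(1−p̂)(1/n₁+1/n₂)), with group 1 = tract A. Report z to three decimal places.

z = 5.047

p̂₁ = 263/349 = 0.75358, p̂₂ = 232/401 = 0.57855.
Pooling: p̂ = 495/750 = 0.66000.
SE = √[p̂(1−p̂)(1/n₁+1/n₂)] = √[0.66000·0.34000·(1/349+1/401)] ≈ 0.034678.
z = 0.17503/0.034678 = 5.047.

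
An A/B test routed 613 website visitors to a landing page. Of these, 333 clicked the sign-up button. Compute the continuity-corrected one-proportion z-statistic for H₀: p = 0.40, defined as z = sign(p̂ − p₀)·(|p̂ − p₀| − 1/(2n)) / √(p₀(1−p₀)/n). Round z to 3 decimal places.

With x = 333 successes in n = 613, p̂ = 0.54323. p̂ − p₀ = 0.143230.
Continuity correction 1/(2n) = 1/1226 = 0.000816.
Corrected numerator: |0.143230| − 0.000816 = 0.142414.
Under H₀, SE = √(p₀(1−p₀)/n) = √(0.40·0.60/613) = √0.000391517 = 0.019787.
z = +0.142414/0.019787 = 7.197.

z = 7.197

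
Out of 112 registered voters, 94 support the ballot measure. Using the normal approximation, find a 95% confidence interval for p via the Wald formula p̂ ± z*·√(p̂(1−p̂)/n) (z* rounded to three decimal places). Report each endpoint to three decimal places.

(0.771, 0.907)

Sample proportion p̂ = 94/112 = 0.83929.
Standard error of p̂: √(0.134885/112) = √0.001204332 = 0.034703.
The 95% critical value is z* = 1.960.
Margin of error: 1.960 × 0.034703 = 0.06802.
Interval: 0.83929 ± 0.06802 → (0.771, 0.907).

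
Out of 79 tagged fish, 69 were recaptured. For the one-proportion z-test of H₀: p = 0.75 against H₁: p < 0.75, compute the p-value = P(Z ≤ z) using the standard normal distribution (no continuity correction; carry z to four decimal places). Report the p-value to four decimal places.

p-value = 0.9944

p̂ = 69/79 = 0.87342.
Null standard error: √(0.75·0.25/79) = √0.002373418 = 0.048718.
Test statistic (full precision, shown to 4 dp): z = (69/79 − 0.75)/SE₀ ≈ 2.5333.
From the standard normal, P(Z ≤ z) = 0.9944.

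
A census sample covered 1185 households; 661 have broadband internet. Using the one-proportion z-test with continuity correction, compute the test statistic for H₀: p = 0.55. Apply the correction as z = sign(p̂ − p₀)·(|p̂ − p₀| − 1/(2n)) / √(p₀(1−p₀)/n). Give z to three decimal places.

With x = 661 successes in n = 1185, p̂ = 0.55781. p̂ − p₀ = 0.007806.
Continuity correction 1/(2n) = 1/2370 = 0.000422.
Corrected numerator: |0.007806| − 0.000422 = 0.007384.
Under H₀, SE = √(p₀(1−p₀)/n) = √(0.55·0.45/1185) = √0.000208861 = 0.014452.
z = (+)0.007384/0.014452 = 0.511.

z = 0.511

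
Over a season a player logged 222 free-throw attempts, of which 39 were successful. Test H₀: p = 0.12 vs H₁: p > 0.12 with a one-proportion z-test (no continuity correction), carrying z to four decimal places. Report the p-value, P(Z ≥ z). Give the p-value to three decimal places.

p-value = 0.005

The sample proportion is 39/222 = 0.17568.
Null standard error: √(0.12·0.88/222) = √0.000475676 = 0.021810.
z = (p̂ − p₀)/SE = (39/222 − 0.12)/0.021810 ≈ 2.5528.
From the standard normal, P(Z ≥ z) = 0.005.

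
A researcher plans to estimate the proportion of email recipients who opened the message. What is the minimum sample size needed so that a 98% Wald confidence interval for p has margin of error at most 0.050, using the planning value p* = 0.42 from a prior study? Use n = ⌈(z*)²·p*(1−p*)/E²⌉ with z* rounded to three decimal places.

n = 528

The 98% critical value is z* = 2.326.
p*(1−p*) = 0.42·0.58 = 0.2436.
(z*)²·p*(1−p*)/E² = 5.410276·0.2436/0.002500 = 527.177.
Rounding up, n = 528.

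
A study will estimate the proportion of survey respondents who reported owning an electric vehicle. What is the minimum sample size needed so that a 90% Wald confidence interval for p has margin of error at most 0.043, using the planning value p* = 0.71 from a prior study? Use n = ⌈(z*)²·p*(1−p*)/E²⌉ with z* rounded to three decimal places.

The 90% critical value is z* = 1.645.
p*(1−p*) = 0.2059.
(z*)²·p*(1−p*)/E² = 2.706025·0.2059/0.001849 = 301.336.
⌈301.336⌉ = 302.

n = 302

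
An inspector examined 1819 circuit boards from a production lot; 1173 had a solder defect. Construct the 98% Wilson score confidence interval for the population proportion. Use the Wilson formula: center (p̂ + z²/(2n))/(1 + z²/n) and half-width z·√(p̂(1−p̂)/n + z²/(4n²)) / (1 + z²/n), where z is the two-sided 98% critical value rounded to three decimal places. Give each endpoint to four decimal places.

p̂ = 1173/1819 = 0.64486; z = 2.326, so z² = 5.410276.
1 + z²/n = 1.002974.
Center = (0.64486 + 0.001487)/1.002974 = 0.64443.
Radicand: p̂(1−p̂)/n + z²/(4n²) = 0.000125902 + 0.000000409 = 0.000126311.
Half-width = 2.326·√0.000126311/1.002974 = 0.02606.
So the interval runs from 0.6184 to 0.6705.

(0.6184, 0.6705)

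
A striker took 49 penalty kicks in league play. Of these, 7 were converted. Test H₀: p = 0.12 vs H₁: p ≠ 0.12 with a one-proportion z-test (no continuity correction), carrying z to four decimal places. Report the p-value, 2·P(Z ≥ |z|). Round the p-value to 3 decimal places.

With x = 7 successes in n = 49, p̂ = 0.14286.
Under H₀, SE = √(p₀(1−p₀)/n) = √(0.12·0.88/49) = √0.002155102 = 0.046423.
z = (p̂ − p₀)/SE = (7/49 − 0.12)/0.046423 ≈ 0.4924.
p-value = 2·P(Z ≥ |z|) with z = 0.4924 → 0.622.

p-value = 0.622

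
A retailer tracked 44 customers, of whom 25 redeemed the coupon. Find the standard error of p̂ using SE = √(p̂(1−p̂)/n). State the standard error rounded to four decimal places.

Sample proportion p̂ = 25/44 = 0.56818.
p̂(1−p̂) = 0.56818·0.43182 = 0.245351.
Dividing by n and taking the root: √0.005576159 = 0.0747.

SE = 0.0747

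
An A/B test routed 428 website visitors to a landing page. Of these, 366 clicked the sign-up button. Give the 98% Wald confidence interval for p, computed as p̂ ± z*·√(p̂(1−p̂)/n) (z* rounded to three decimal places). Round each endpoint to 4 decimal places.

p̂ = 366/428 = 0.85514.
SE(p̂) = √(0.85514·0.14486/428) = 0.017013.
The 98% critical value is z* = 2.326.
Margin = 2.326·0.017013 = 0.03957.
So the interval runs from 0.8156 to 0.8947.

(0.8156, 0.8947)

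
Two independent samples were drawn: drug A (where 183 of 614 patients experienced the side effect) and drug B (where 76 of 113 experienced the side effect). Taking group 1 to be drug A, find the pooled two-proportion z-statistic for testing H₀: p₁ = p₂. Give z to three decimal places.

Sample proportions: p̂₁ = 183/614 = 0.29805 and p̂₂ = 76/113 = 0.67257.
Pooled p̂ = (183+76)/(614+113) = 259/727 = 0.35626.
SE = √[p̂(1−p̂)(1/n₁+1/n₂)] = √[0.35626·0.64374·(1/614+1/113)] ≈ 0.049021.
z = -0.37452/0.049021 = -7.640.

z = -7.640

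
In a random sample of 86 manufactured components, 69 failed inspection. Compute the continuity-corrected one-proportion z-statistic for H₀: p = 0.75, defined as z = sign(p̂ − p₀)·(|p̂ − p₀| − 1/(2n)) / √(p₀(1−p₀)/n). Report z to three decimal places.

z = 0.996

The sample proportion is 69/86 = 0.80233. p̂ − p₀ = 0.052326.
1/(2n) = 0.005814.
Corrected numerator: |0.052326| − 0.005814 = 0.046512.
Under H₀, SE = √(p₀(1−p₀)/n) = √(0.75·0.25/86) = √0.002180233 = 0.046693.
z = +0.046512/0.046693 = 0.996.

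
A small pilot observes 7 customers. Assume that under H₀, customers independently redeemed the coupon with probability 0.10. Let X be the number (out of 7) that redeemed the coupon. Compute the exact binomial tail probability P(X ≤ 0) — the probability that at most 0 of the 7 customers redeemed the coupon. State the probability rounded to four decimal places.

X is binomial with n = 7 and p = 0.10.
P(X ≤ 0) = C(7,0)·0.10^0·0.90^7.
= 0.478297 = 0.4783.

P = 0.4783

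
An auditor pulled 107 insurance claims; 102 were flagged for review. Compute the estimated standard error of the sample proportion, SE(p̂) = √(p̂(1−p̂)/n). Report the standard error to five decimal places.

SE = 0.02040

The sample proportion is 102/107 = 0.95327.
p̂(1−p̂) = 0.044546.
Dividing by n and taking the root: √0.000416318 = 0.02040.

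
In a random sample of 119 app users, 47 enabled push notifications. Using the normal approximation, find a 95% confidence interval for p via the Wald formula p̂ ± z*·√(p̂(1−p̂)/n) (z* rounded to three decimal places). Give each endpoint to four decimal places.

(0.3071, 0.4828)

The sample proportion is 47/119 = 0.39496.
Standard error of p̂: √(0.238966/119) = √0.002008119 = 0.044812.
z* = 1.960 at the 95% level.
Margin of error: 1.960 × 0.044812 = 0.08783.
CI: 0.39496 ± 0.08783 = (0.3071, 0.4828).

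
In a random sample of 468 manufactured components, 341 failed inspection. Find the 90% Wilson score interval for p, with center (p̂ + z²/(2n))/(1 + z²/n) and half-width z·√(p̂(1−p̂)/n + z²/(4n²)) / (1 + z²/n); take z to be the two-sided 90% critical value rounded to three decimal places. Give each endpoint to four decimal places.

p̂ = 341/468 = 0.72863; z = 1.645, so z² = 2.706025.
1 + z²/n = 1.005782.
Center = (0.72863 + 0.002891)/1.005782 = 0.72732.
Radicand: p̂(1−p̂)/n + z²/(4n²) = 0.000422494 + 0.000003089 = 0.000425583.
Half-width = z·√(radicand)/denom = 1.645·0.020630/1.005782 = 0.03374.
So the interval runs from 0.6936 to 0.7611.

(0.6936, 0.7611)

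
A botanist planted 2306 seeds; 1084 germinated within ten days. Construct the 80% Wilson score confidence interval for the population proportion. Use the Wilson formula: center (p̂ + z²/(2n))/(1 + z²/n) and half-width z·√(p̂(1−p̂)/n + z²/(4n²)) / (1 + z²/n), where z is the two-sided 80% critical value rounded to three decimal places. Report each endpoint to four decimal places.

(0.4568, 0.4834)

Here p̂ = 1084/2306 = 0.47008 and z = 1.282 (z² = 1.643524).
1 + z²/n = 1.000713.
Adjusted center: (0.47008 + z²/(2n))/1.000713 = 0.47010.
Radicand: p̂(1−p̂)/n + z²/(4n²) = 0.000108025 + 0.000000077 = 0.000108102.
Half-width = z·√(radicand)/denom = 1.282·0.010397/1.000713 = 0.01332.
Interval: 0.47010 ± 0.01332 → (0.4568, 0.4834).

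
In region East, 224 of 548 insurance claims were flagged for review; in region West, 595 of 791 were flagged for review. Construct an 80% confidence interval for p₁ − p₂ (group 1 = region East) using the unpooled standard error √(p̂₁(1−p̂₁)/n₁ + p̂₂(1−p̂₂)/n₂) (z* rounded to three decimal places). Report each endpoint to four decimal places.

(-0.3768, -0.3101)

p̂₁ = 224/548 = 0.40876, p̂₂ = 595/791 = 0.75221; p̂₁ − p̂₂ = -0.34345.
Unpooled SE = √(p̂₁(1−p̂₁)/n₁ + p̂₂(1−p̂₂)/n₂) = √(0.000441013 + 0.000235637) = 0.026012.
For 80% confidence, z* = 1.282. Margin of error = 0.03335.
So the interval runs from -0.3768 to -0.3101.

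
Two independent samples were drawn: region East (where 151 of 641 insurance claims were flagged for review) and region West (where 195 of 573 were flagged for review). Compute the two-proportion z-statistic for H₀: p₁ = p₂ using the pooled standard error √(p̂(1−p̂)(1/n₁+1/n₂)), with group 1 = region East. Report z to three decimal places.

z = -4.036

Sample proportions: p̂₁ = 151/641 = 0.23557 and p̂₂ = 195/573 = 0.34031.
Pooling: p̂ = 346/1214 = 0.28501.
Pooled SE = √[0.2037785·0.00330526] ≈ 0.025953.
z = -0.10474/0.025953 = -4.036.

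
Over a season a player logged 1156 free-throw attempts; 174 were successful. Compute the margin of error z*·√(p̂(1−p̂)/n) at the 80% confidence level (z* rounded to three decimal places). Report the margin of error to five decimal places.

With x = 174 successes in n = 1156, p̂ = 0.15052.
Standard error of p̂: √(0.127863/1156) = √0.000110608 = 0.010517.
The 80% critical value is z* = 1.282.
ME = 1.282·0.010517 = 0.01348.

ME = 0.01348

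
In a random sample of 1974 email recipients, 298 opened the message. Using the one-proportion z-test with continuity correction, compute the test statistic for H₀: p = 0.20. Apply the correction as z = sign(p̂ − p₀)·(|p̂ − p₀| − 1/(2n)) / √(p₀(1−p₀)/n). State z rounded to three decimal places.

z = -5.419

The sample proportion is 298/1974 = 0.15096. p̂ − p₀ = -0.049037.
1/(2n) = 0.000253.
Corrected numerator: |-0.049037| − 0.000253 = 0.048784.
Under H₀, SE = √(p₀(1−p₀)/n) = √(0.20·0.80/1974) = √0.000081054 = 0.009003.
z = (−)0.048784/0.009003 = -5.419.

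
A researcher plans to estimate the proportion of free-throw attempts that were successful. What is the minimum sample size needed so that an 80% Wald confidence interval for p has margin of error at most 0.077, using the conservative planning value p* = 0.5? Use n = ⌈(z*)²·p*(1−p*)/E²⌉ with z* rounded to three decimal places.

z* = 1.282 at the 80% level.
p*(1−p*) = 0.2500.
Required n before rounding: 1.643524 × 0.2500 / 0.077² = 69.300.
⌈69.300⌉ = 70.

n = 70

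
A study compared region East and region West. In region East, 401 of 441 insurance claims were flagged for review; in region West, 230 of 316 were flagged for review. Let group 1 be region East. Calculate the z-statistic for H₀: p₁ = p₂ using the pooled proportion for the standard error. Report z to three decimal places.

z = 6.609

Sample proportions: p̂₁ = 401/441 = 0.90930 and p̂₂ = 230/316 = 0.72785.
Pooling: p̂ = 631/757 = 0.83355.
Pooled SE = √[0.1387421·0.00543213] ≈ 0.027453.
z = 0.18145/0.027453 = 6.609.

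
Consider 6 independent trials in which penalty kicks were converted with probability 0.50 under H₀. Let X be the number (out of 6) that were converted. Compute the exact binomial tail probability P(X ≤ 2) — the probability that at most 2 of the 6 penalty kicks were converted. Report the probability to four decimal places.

P = 0.3438

X ~ Binomial(n=6, p=0.50).
P(X ≤ 2) = C(6,0)·0.50^0·0.50^6 + C(6,1)·0.50^1·0.50^5 + C(6,2)·0.50^2·0.50^4.
= 0.015625 + 0.093750 + 0.234375 = 0.3438.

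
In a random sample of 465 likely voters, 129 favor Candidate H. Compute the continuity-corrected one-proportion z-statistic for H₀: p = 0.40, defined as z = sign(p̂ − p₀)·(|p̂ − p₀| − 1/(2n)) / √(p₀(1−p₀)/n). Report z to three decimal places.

z = -5.348

The sample proportion is 129/465 = 0.27742. p̂ − p₀ = -0.122581.
Continuity correction 1/(2n) = 1/930 = 0.001075.
Corrected numerator: |-0.122581| − 0.001075 = 0.121506.
SE₀ = √(0.40·0.60/465) = 0.022718.
z = −0.121506/0.022718 = -5.348.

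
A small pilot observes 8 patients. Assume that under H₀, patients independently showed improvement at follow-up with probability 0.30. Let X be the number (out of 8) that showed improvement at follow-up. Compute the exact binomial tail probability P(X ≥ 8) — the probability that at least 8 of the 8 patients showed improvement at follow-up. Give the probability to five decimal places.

P = 0.00007

X ~ Binomial(n=8, p=0.30).
P(X ≥ 8) = C(8,8)·0.30^8·0.70^0.
= 0.000066 = 0.00007.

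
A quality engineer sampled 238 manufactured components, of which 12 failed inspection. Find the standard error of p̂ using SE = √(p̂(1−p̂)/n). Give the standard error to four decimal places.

SE = 0.0142

With x = 12 successes in n = 238, p̂ = 0.05042.
p̂(1−p̂) = 0.047878.
SE = √(0.047878/238) = √0.000201168 = 0.0142.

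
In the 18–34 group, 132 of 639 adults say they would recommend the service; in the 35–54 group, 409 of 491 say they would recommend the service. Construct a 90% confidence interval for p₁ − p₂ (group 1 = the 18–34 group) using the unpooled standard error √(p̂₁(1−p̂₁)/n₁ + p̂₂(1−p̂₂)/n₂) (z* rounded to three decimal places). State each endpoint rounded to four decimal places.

p̂₁ = 132/639 = 0.20657, p̂₂ = 409/491 = 0.83299; p̂₁ − p̂₂ = -0.62642.
SE = √(0.000256495 + 0.000283330) = √0.000539825 = 0.023234.
z* = 1.645 at the 90% level. Margin of error = 0.03822.
CI: -0.62642 ± 0.03822 = (-0.6646, -0.5882).

(-0.6646, -0.5882)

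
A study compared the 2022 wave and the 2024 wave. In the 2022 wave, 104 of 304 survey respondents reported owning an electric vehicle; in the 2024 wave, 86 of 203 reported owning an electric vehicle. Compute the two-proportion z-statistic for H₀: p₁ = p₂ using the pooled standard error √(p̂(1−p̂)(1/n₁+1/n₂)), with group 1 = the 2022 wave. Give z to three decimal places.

z = -1.858

Sample proportions: p̂₁ = 104/304 = 0.34211 and p̂₂ = 86/203 = 0.42365.
Pooled p̂ = (104+86)/(304+203) = 190/507 = 0.37475.
Pooled SE = √[0.2343133·0.00821558] ≈ 0.043875.
z = -0.08154/0.043875 = -1.858.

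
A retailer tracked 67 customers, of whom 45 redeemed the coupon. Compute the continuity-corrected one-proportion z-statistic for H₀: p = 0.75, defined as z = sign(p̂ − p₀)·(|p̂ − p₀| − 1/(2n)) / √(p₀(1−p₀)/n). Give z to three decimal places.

z = -1.340

Sample proportion p̂ = 45/67 = 0.67164. p̂ − p₀ = -0.078358.
Continuity correction 1/(2n) = 1/134 = 0.007463.
Corrected numerator: |-0.078358| − 0.007463 = 0.070895.
Null standard error: √(0.75·0.25/67) = √0.002798507 = 0.052901.
z = (−)0.070895/0.052901 = -1.340.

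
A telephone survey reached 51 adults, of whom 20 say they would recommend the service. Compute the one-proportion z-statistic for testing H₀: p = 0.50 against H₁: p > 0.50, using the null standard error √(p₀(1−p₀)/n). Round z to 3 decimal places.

Sample proportion p̂ = 20/51 = 0.39216.
Null standard error: √(0.50·0.50/51) = √0.004901961 = 0.070014.
z = (p̂ − p₀)/SE = (0.39216 − 0.50)/0.070014 = -1.540.

z = -1.540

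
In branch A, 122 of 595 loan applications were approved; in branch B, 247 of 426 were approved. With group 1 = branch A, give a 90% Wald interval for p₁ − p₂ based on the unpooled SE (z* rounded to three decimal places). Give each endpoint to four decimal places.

p̂₁ = 0.20504, p̂₂ = 0.57981, so the observed difference is -0.37477.
Unpooled SE = √(p̂₁(1−p̂₁)/n₁ + p̂₂(1−p̂₂)/n₂) = √(0.000273949 + 0.000571901) = 0.029084.
For 90% confidence, z* = 1.645. Margin = 1.645·0.029084 = 0.04784.
CI: -0.37477 ± 0.04784 = (-0.4226, -0.3269).

(-0.4226, -0.3269)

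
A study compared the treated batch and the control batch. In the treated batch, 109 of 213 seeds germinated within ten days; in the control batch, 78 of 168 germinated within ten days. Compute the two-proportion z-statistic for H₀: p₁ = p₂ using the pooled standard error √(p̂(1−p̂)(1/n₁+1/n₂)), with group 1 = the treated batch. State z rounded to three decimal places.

z = 0.920

p̂₁ = 109/213 = 0.51174, p̂₂ = 78/168 = 0.46429.
Pooling: p̂ = 187/381 = 0.49081.
Pooled SE = √[0.2499156·0.01064722] ≈ 0.051584.
z = 0.04745/0.051584 = 0.920.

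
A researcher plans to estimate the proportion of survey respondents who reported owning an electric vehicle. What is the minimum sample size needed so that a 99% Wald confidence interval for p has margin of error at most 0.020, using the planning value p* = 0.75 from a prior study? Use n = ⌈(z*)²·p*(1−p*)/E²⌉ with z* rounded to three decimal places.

For 99% confidence, z* = 2.576.
p*(1−p*) = 0.1875.
(z*)²·p*(1−p*)/E² = 6.635776·0.1875/0.000400 = 3110.520.
Rounding up, n = 3111.

n = 3111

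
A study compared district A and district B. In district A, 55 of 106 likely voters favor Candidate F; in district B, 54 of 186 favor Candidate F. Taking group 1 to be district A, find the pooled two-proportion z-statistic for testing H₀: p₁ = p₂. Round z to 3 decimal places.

p̂₁ = 55/106 = 0.51887, p̂₂ = 54/186 = 0.29032.
Pooling: p̂ = 109/292 = 0.37329.
SE = √[p̂(1−p̂)(1/n₁+1/n₂)] = √[0.37329·0.62671·(1/106+1/186)] ≈ 0.058862.
z = (p̂₁ − p̂₂)/SE = (0.51887 − 0.29032)/0.058862 = 0.22855/0.058862 = 3.883.

z = 3.883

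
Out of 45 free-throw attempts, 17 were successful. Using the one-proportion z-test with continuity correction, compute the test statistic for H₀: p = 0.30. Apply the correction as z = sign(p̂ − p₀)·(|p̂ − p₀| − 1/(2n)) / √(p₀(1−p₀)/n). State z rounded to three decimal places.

p̂ = 17/45 = 0.37778. p̂ − p₀ = 0.077778.
Continuity correction 1/(2n) = 1/90 = 0.011111.
Corrected numerator: |0.077778| − 0.011111 = 0.066667.
Under H₀, SE = √(p₀(1−p₀)/n) = √(0.30·0.70/45) = √0.004666667 = 0.068313.
z = +0.066667/0.068313 = 0.976.

z = 0.976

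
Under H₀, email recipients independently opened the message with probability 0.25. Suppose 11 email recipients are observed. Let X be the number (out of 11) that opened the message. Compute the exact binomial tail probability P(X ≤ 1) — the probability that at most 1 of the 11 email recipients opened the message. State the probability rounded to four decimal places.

X ~ Binomial(n=11, p=0.25).
P(X ≤ 1) = C(11,0)·0.25^0·0.75^11 + C(11,1)·0.25^1·0.75^10.
= 0.042235 + 0.154862 = 0.1971.

P = 0.1971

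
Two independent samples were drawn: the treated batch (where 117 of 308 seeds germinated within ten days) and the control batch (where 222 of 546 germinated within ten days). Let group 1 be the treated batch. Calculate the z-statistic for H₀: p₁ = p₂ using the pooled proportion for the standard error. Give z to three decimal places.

z = -0.766

p̂₁ = 117/308 = 0.37987, p̂₂ = 222/546 = 0.40659.
Pooling: p̂ = 339/854 = 0.39696.
Pooled SE = √[0.2393818·0.00507826] ≈ 0.034866.
z = (p̂₁ − p̂₂)/SE = (0.37987 − 0.40659)/0.034866 = -0.02672/0.034866 = -0.766.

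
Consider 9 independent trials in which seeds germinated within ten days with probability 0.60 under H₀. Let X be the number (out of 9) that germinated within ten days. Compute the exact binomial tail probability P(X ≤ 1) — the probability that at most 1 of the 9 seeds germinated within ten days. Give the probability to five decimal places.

X is binomial with n = 9 and p = 0.60.
P(X ≤ 1) = C(9,0)·0.60^0·0.40^9 + C(9,1)·0.60^1·0.40^8.
= 0.000262 + 0.003539 = 0.00380.

P = 0.00380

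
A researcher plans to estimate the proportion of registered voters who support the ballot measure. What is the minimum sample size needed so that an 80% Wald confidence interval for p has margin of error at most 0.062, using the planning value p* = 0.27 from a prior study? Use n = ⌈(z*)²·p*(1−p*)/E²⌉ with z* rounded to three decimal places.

n = 85

For 80% confidence, z* = 1.282.
p*(1−p*) = 0.1971.
(z*)²·p*(1−p*)/E² = 1.643524·0.1971/0.003844 = 84.271.
⌈84.271⌉ = 85.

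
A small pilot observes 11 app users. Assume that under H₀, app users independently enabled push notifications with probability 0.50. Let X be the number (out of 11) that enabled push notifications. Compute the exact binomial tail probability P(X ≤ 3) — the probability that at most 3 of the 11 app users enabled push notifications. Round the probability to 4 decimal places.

P = 0.1133

X ~ Binomial(n=11, p=0.50).
P(X ≤ 3) = C(11,0)·0.50^0·0.50^11 + C(11,1)·0.50^1·0.50^10 + C(11,2)·0.50^2·0.50^9 + C(11,3)·0.50^3·0.50^8.
= 0.000488 + 0.005371 + 0.026855 + 0.080566 = 0.1133.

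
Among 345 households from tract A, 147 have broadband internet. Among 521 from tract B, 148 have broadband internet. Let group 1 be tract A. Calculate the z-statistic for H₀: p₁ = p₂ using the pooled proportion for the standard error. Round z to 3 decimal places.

Sample proportions: p̂₁ = 147/345 = 0.42609 and p̂₂ = 148/521 = 0.28407.
Pooling: p̂ = 295/866 = 0.34065.
Pooled SE = √[0.2246065·0.00481794] ≈ 0.032896.
z = (p̂₁ − p̂₂)/SE = (0.42609 − 0.28407)/0.032896 = 0.14202/0.032896 = 4.317.

z = 4.317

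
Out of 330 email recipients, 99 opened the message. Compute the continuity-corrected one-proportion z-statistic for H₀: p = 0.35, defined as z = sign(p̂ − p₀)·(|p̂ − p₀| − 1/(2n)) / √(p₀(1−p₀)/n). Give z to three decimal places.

z = -1.847

With x = 99 successes in n = 330, p̂ = 0.30000. p̂ − p₀ = -0.050000.
Continuity correction 1/(2n) = 1/660 = 0.001515.
Corrected numerator: |-0.050000| − 0.001515 = 0.048485.
SE₀ = √(0.35·0.65/330) = 0.026256.
z = −0.048485/0.026256 = -1.847.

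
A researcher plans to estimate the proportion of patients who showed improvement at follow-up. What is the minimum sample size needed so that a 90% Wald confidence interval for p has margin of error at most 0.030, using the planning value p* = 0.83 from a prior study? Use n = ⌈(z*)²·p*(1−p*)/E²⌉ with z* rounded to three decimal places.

z* = 1.645 at the 90% level.
p*(1−p*) = 0.83·0.17 = 0.1411.
Required n before rounding: 2.706025 × 0.1411 / 0.030² = 424.245.
⌈424.245⌉ = 425.

n = 425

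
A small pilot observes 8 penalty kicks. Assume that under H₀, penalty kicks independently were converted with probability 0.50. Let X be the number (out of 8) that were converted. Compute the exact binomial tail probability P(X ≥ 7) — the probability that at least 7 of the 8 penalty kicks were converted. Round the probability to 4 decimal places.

P = 0.0352

X ~ Binomial(n=8, p=0.50).
P(X ≥ 7) = C(8,7)·0.50^7·0.50^1 + C(8,8)·0.50^8·0.50^0.
= 0.031250 + 0.003906 = 0.0352.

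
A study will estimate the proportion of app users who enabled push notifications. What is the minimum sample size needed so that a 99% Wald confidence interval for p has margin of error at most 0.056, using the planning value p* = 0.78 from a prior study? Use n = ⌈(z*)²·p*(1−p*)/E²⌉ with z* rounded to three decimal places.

The 99% critical value is z* = 2.576.
p*(1−p*) = 0.78·0.22 = 0.1716.
Required n before rounding: 6.635776 × 0.1716 / 0.056² = 363.106.
Rounding up, n = 364.

n = 364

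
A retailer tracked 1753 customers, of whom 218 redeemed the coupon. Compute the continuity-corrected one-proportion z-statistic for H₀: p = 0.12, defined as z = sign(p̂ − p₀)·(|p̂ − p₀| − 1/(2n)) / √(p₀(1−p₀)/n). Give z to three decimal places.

z = 0.525

The sample proportion is 218/1753 = 0.12436. p̂ − p₀ = 0.004358.
1/(2n) = 0.000285.
Corrected numerator: |0.004358| − 0.000285 = 0.004073.
Under H₀, SE = √(p₀(1−p₀)/n) = √(0.12·0.88/1753) = √0.000060240 = 0.007761.
z = +0.004073/0.007761 = 0.525.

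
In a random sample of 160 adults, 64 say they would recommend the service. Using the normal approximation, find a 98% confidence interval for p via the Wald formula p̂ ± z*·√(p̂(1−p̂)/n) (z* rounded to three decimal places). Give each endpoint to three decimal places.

(0.310, 0.490)

The sample proportion is 64/160 = 0.40000.
SE = √(p̂(1−p̂)/n) = √(0.240000/160) = 0.038730.
The 98% critical value is z* = 2.326.
Margin of error: 2.326 × 0.038730 = 0.09009.
Interval: 0.40000 ± 0.09009 → (0.310, 0.490).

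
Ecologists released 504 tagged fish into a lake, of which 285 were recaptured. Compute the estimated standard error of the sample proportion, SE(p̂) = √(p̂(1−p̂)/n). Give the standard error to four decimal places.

With x = 285 successes in n = 504, p̂ = 0.56548.
p̂(1−p̂) = 0.245712.
Dividing by n and taking the root: √0.000487524 = 0.0221.

SE = 0.0221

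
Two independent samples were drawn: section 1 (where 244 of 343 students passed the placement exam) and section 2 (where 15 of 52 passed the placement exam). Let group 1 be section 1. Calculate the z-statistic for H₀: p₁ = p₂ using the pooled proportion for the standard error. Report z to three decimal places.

z = 5.981

Sample proportions: p̂₁ = 244/343 = 0.71137 and p̂₂ = 15/52 = 0.28846.
Pooled p̂ = (244+15)/(343+52) = 259/395 = 0.65570.
SE = √[p̂(1−p̂)(1/n₁+1/n₂)] = √[0.65570·0.34430·(1/343+1/52)] ≈ 0.070709.
z = 0.42291/0.070709 = 5.981.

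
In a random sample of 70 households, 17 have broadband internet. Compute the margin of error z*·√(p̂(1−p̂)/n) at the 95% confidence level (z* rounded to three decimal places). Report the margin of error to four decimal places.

ME = 0.1005

The sample proportion is 17/70 = 0.24286.
SE(p̂) = √(0.24286·0.75714/70) = 0.051253.
For 95% confidence, z* = 1.960.
ME = 1.960·0.051253 = 0.1005.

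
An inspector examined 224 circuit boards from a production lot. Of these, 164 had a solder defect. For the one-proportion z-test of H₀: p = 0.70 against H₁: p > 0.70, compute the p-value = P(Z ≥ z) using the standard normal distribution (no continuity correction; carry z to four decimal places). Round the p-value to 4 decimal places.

The sample proportion is 164/224 = 0.73214.
SE₀ = √(0.70·0.30/224) = 0.030619.
z = (p̂ − p₀)/SE = (164/224 − 0.70)/0.030619 ≈ 1.0498.
p-value = P(Z ≥ z) with z = 1.0498 → 0.1469.

p-value = 0.1469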